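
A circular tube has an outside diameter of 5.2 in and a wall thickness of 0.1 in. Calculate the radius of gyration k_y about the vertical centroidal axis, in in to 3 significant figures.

k_y ≈ 1.80 in

Decompose the section into non-overlapping parts with the origin at the bottom-left of its bounding rectangle.
Outer circle: ⌀5.2, A = 21.237 in², x = 2.6 in, Ī = 35.891 in⁴.
Bore (subtracted): ⌀5, A = 19.635 in², x = 2.6 in, Ī = 30.68 in⁴.
By symmetry the centroid is at mid-width, x̄ = 2.6 in.
All pieces are centred on the vertical centroidal axis, so I = ΣĪ (holes subtracted) = 5.2112 in⁴.
Radius of gyration: k = √(I/A) = √(5.2112 / 1.6022) = 1.8035 in.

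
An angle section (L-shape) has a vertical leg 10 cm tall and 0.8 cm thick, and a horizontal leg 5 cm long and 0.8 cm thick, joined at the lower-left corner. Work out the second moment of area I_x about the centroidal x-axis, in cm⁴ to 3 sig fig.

I_x ≈ 117 cm⁴

Split into non-overlapping primitives; take the origin at the lower-left of the bounding box.
Vertical leg: 0.8 × 10, A = 8 cm², y = 5 cm, Ī = 66.667 cm⁴.
Horizontal leg (remainder): 4.2 × 0.8, A = 3.36 cm², y = 0.4 cm, Ī = 0.1792 cm⁴.
Centroid: ȳ = ΣA·y / ΣA = 3.6394 cm.
Transfer each piece to the centroidal x-axis using Ī + A·d² with d = y − 3.6394:
  vertical leg: d = 1.3606 cm → contributes +81.476 cm⁴
  horizontal leg (remainder): d = -3.2394 cm → contributes +35.439 cm⁴
Total I = 116.91 cm⁴.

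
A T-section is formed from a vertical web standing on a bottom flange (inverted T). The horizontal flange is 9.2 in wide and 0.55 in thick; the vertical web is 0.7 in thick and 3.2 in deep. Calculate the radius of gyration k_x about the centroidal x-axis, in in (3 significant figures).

k_x ≈ 1.01 in

Decompose the section into non-overlapping parts with the origin at the bottom-left of its bounding rectangle.
Flange: 9.2 × 0.55, A = 5.06 in², y = 0.275 in, Ī = 0.12755 in⁴.
Web: 0.7 × 3.2, A = 2.24 in², y = 2.15 in, Ī = 1.9115 in⁴.
Centroid: ȳ = ΣA·y / ΣA = 0.85034 in.
Transfer each piece to the centroidal x-axis using Ī + A·d² with d = y − 0.85034:
  flange: d = -0.57534 in → contributes +1.8025 in⁴
  web: d = 1.2997 in → contributes +5.6951 in⁴
Total I = 7.4976 in⁴.
Radius of gyration: k = √(I/A) = √(7.4976 / 7.3) = 1.0134 in.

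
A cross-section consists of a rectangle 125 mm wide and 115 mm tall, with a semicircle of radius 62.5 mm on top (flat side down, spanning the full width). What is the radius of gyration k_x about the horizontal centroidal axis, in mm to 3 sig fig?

Treat the section as a set of non-overlapping primitives; coordinates are from the bounding-box lower-left.
Rectangular body: 125 × 115, A = 14 375 mm², y = 57.5 mm, Ī = 15 842 448 mm⁴.
Semicircular cap: semicircle r = 62.5, A = 6135.9 mm², y = 141.53 mm, Ī = 1 674 758 mm⁴.
Centroid: ȳ = ΣA·y / ΣA = 82.637 mm.
Transfer each piece to the horizontal centroidal axis using Ī + A·d² with d = y − 82.637:
  rectangular body: d = -25.137 mm → contributes +24 925 312 mm⁴
  semicircular cap: d = 58.889 mm → contributes +22 953 736 mm⁴
Total I = 47 879 048 mm⁴.
Radius of gyration: k = √(I/A) = √(47 879 048 / 20 511) = 48.315 mm.

k_x ≈ 48.3 mm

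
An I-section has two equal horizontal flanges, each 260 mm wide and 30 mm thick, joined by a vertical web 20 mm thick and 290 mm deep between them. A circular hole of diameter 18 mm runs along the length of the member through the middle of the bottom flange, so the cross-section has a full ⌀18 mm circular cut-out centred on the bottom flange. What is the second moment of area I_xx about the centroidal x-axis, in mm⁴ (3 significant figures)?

I_xx ≈ 4.35 × 10⁸ mm⁴

Break the section into simple shapes (no overlaps), measuring from the bottom-left corner of the bounding box.
Bottom flange: 260 × 30, A = 7 800 mm², y = 15 mm, Ī = 585 000 mm⁴.
Web: 20 × 290, A = 5 800 mm², y = 175 mm, Ī = 40 648 333 mm⁴.
Top flange: 260 × 30, A = 7 800 mm², y = 335 mm, Ī = 585 000 mm⁴.
Hole (subtracted): ⌀18, A = 254.47 mm², y = 15 mm, Ī = 5 153 mm⁴.
Centroid: ȳ = ΣA·y / ΣA = 176.93 mm.
Transfer each piece to the centroidal x-axis using Ī + A·d² with d = y − 176.93:
  bottom flange: d = -161.93 mm → contributes +205 099 886 mm⁴
  web: d = -1.9255 mm → contributes +40 669 836 mm⁴
  top flange: d = 158.07 mm → contributes +195 487 950 mm⁴
  hole: d = -161.93 mm → contributes −6 677 294 mm⁴
Total I = 434 580 378 mm⁴.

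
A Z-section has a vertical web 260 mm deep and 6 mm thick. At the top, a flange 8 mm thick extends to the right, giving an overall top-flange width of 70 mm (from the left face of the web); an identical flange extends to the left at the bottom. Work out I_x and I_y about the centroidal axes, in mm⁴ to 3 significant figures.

Decompose the section into non-overlapping parts with the origin at the bottom-left of its bounding rectangle.
Web: 6 × 260, A = 1 560 mm², y = 130 mm, Ī = 8 788 000 mm⁴.
Top flange (beyond web): 64 × 8, A = 512 mm², y = 256 mm, Ī = 2730.7 mm⁴.
Bottom flange (beyond web): 64 × 8, A = 512 mm², y = 4 mm, Ī = 2730.7 mm⁴.
Centroid: ȳ = ΣA·y / ΣA = 130 mm.
Transfer each piece to the centroidal x-axis using Ī + A·d² with d = y − 130:
  web: d = 0 mm → contributes +8 788 000 mm⁴
  top flange (beyond web): d = 126 mm → contributes +8 131 243 mm⁴
  bottom flange (beyond web): d = -126 mm → contributes +8 131 243 mm⁴
Total I = 25 050 485 mm⁴.
For the y-axis: x̄ = 67 mm.
Repeating about the centroidal y-axis gives I_y = 1 608 605 mm⁴.

I_x ≈ 2.51 × 10⁷ mm⁴, I_y ≈ 1.61 × 10⁶ mm⁴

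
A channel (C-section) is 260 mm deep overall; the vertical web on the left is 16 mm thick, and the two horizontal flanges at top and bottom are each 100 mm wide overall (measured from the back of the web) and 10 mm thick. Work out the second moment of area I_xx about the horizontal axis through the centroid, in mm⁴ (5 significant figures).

Split into non-overlapping primitives; take the origin at the lower-left of the bounding box.
Web: 16 × 260, A = 4 160 mm², y = 130 mm, Ī = 23 434 667 mm⁴.
Top flange (beyond web): 84 × 10, A = 840 mm², y = 255 mm, Ī = 7 000 mm⁴.
Bottom flange (beyond web): 84 × 10, A = 840 mm², y = 5 mm, Ī = 7 000 mm⁴.
By symmetry the centroid is at mid-height, ȳ = 130 mm.
Transfer each piece to the horizontal axis through the centroid using Ī + A·d² with d = y − 130:
  web: d = 0 mm → contributes +23 434 667 mm⁴
  top flange (beyond web): d = 125 mm → contributes +13 132 000 mm⁴
  bottom flange (beyond web): d = -125 mm → contributes +13 132 000 mm⁴
Total I = 49 698 667 mm⁴.

I_xx ≈ 4.9699 × 10⁷ mm⁴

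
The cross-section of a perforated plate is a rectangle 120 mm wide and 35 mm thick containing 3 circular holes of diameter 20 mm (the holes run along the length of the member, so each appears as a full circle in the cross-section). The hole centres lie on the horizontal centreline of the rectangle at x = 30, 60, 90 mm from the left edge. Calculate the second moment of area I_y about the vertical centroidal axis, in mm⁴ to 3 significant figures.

I_y ≈ 4.45 × 10⁶ mm⁴

Treat the section as a set of non-overlapping primitives; coordinates are from the bounding-box lower-left.
Plate: 120 × 35, A = 4 200 mm², x = 60 mm, Ī = 5 040 000 mm⁴.
Hole 1 (subtracted): ⌀20, A = 314.16 mm², x = 30 mm, Ī = 7 854 mm⁴.
Hole 2 (subtracted): ⌀20, A = 314.16 mm², x = 60 mm, Ī = 7 854 mm⁴.
Hole 3 (subtracted): ⌀20, A = 314.16 mm², x = 90 mm, Ī = 7 854 mm⁴.
By symmetry the centroid is at mid-width, x̄ = 60 mm.
Transfer each piece to the vertical centroidal axis using Ī + A·d² with d = x − 60:
  plate: d = 0 mm → contributes +5 040 000 mm⁴
  hole 1: d = -30 mm → contributes −290 597 mm⁴
  hole 2: d = 0 mm → contributes −7 854 mm⁴
  hole 3: d = 30 mm → contributes −290 597 mm⁴
Total I = 4 450 951 mm⁴.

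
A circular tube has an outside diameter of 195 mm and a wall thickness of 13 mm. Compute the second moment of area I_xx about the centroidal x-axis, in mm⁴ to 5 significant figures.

I_xx ≈ 3.0933 × 10⁷ mm⁴

Split into non-overlapping primitives; take the origin at the lower-left of the bounding box.
Outer circle: ⌀195, A = 29864.77 mm², y = 97.5 mm, Ī = 70 975 481 mm⁴.
Bore (subtracted): ⌀169, A = 22431.76 mm², y = 97.5 mm, Ī = 40 042 088 mm⁴.
By symmetry the centroid is at mid-height, ȳ = 97.5 mm.
All pieces are centred on the centroidal x-axis, so I = ΣĪ (holes subtracted) = 30 933 393 mm⁴.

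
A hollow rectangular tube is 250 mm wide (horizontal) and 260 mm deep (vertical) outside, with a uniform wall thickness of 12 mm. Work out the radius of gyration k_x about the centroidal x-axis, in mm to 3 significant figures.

Treat the section as a set of non-overlapping primitives; coordinates are from the bounding-box lower-left.
Outer rectangle: 250 × 260, A = 65 000 mm², y = 130 mm, Ī = 366 166 667 mm⁴.
Inner void (subtracted): 226 × 236, A = 53 336 mm², y = 130 mm, Ī = 247 550 155 mm⁴.
By symmetry the centroid is at mid-height, ȳ = 130 mm.
All pieces are centred on the centroidal x-axis, so I = ΣĪ (holes subtracted) = 118 616 512 mm⁴.
Radius of gyration: k = √(I/A) = √(118 616 512 / 11 664) = 100.84 mm.

k_x ≈ 101 mm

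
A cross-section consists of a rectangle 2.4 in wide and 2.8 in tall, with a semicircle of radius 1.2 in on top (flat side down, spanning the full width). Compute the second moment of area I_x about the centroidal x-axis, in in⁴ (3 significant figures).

I_x ≈ 10.8 in⁴

Decompose the section into non-overlapping parts with the origin at the bottom-left of its bounding rectangle.
Rectangular body: 2.4 × 2.8, A = 6.72 in², y = 1.4 in, Ī = 4.3904 in⁴.
Semicircular cap: semicircle r = 1.2, A = 2.2619 in², y = 3.3093 in, Ī = 0.22759 in⁴.
Centroid: ȳ = ΣA·y / ΣA = 1.8808 in.
Transfer each piece to the centroidal x-axis using Ī + A·d² with d = y − 1.8808:
  rectangular body: d = -0.48082 in → contributes +5.944 in⁴
  semicircular cap: d = 1.4285 in → contributes +4.8432 in⁴
Total I = 10.787 in⁴.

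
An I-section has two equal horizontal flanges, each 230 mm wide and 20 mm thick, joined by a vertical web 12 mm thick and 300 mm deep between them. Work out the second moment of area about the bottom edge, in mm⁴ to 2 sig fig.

I_base ≈ 6.3 × 10⁸ mm⁴

Break the section into simple shapes (no overlaps), measuring from the bottom-left corner of the bounding box.
Bottom flange: 230 × 20, A = 4 600 mm², y = 10 mm, Ī = 153 333 mm⁴.
Web: 12 × 300, A = 3 600 mm², y = 170 mm, Ī = 27 000 000 mm⁴.
Top flange: 230 × 20, A = 4 600 mm², y = 330 mm, Ī = 153 333 mm⁴.
Transfer each piece to the base of the section using Ī + A·d² with d = y − 0:
  bottom flange: d = 10 mm → contributes +613 333 mm⁴
  web: d = 170 mm → contributes +131 040 000 mm⁴
  top flange: d = 330 mm → contributes +501 093 333 mm⁴
Total I = 632 746 667 mm⁴.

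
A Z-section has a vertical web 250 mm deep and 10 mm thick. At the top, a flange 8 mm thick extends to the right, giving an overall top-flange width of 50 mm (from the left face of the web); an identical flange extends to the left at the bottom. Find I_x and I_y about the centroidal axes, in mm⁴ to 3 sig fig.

Decompose the section into non-overlapping parts with the origin at the bottom-left of its bounding rectangle.
Web: 10 × 250, A = 2 500 mm², y = 125 mm, Ī = 13 020 833 mm⁴.
Top flange (beyond web): 40 × 8, A = 320 mm², y = 246 mm, Ī = 1706.7 mm⁴.
Bottom flange (beyond web): 40 × 8, A = 320 mm², y = 4 mm, Ī = 1706.7 mm⁴.
Centroid: ȳ = ΣA·y / ΣA = 125 mm.
Transfer each piece to the centroidal x-axis using Ī + A·d² with d = y − 125:
  web: d = 0 mm → contributes +13 020 833 mm⁴
  top flange (beyond web): d = 121 mm → contributes +4 686 827 mm⁴
  bottom flange (beyond web): d = -121 mm → contributes +4 686 827 mm⁴
Total I = 22 394 487 mm⁴.
For the y-axis: x̄ = 45 mm.
Repeating about the centroidal y-axis gives I_y = 506 167 mm⁴.

I_x ≈ 2.24 × 10⁷ mm⁴, I_y ≈ 5.06 × 10⁵ mm⁴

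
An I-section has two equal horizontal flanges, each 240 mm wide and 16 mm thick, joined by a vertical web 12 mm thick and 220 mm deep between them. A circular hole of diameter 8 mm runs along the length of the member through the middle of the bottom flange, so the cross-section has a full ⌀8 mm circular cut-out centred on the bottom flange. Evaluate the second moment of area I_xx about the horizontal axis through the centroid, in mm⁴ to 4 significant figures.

Break the section into simple shapes (no overlaps), measuring from the bottom-left corner of the bounding box.
Bottom flange: 240 × 16, A = 3 840 mm², y = 8 mm, Ī = 81 920 mm⁴.
Web: 12 × 220, A = 2 640 mm², y = 126 mm, Ī = 10 648 000 mm⁴.
Top flange: 240 × 16, A = 3 840 mm², y = 244 mm, Ī = 81 920 mm⁴.
Hole (subtracted): ⌀8, A = 50.2655 mm², y = 8 mm, Ī = 201.062 mm⁴.
Centroid: ȳ = ΣA·y / ΣA = 126.578 mm.
Transfer each piece to the horizontal axis through the centroid using Ī + A·d² with d = y − 126.578:
  bottom flange: d = -118.578 mm → contributes +54 074 764 mm⁴
  web: d = -0.577554 mm → contributes +10 648 881 mm⁴
  top flange: d = 117.422 mm → contributes +53 027 958 mm⁴
  hole: d = -118.578 mm → contributes −706 966 mm⁴
Total I = 117 044 637 mm⁴.

I_xx ≈ 1.170 × 10⁸ mm⁴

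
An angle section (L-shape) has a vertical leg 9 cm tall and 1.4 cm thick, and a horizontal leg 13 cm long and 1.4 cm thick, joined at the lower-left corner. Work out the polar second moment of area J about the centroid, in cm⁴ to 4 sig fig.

Split into non-overlapping primitives; take the origin at the lower-left of the bounding box.
Vertical leg: 1.4 × 9, A = 12.6 cm², y = 4.5 cm, Ī = 85.05 cm⁴.
Horizontal leg (remainder): 11.6 × 1.4, A = 16.24 cm², y = 0.7 cm, Ī = 2.65253 cm⁴.
Centroid: ȳ = ΣA·y / ΣA = 2.36019 cm.
Transfer each piece to the centroidal x-axis using Ī + A·d² with d = y − 2.36019:
  vertical leg: d = 2.13981 cm → contributes +142.742 cm⁴
  horizontal leg (remainder): d = -1.66019 cm → contributes +47.4139 cm⁴
Total I = 190.156 cm⁴.
For the y-axis: x̄ = 4.36019 cm.
Repeating about the centroidal y-axis gives I_y = 483.932 cm⁴.
Polar second moment: J = I_x + I_y = 674.089 cm⁴.

J ≈ 674.1 cm⁴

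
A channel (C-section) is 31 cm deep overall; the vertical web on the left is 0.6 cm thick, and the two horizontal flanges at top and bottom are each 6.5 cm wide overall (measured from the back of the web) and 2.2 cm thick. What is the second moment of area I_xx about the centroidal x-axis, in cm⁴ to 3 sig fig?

Decompose the section into non-overlapping parts with the origin at the bottom-left of its bounding rectangle.
Web: 0.6 × 31, A = 18.6 cm², y = 15.5 cm, Ī = 1489.6 cm⁴.
Top flange (beyond web): 5.9 × 2.2, A = 12.98 cm², y = 29.9 cm, Ī = 5.2353 cm⁴.
Bottom flange (beyond web): 5.9 × 2.2, A = 12.98 cm², y = 1.1 cm, Ī = 5.2353 cm⁴.
By symmetry the centroid is at mid-height, ȳ = 15.5 cm.
Transfer each piece to the centroidal x-axis using Ī + A·d² with d = y − 15.5:
  web: d = 0 cm → contributes +1489.6 cm⁴
  top flange (beyond web): d = 14.4 cm → contributes +2696.8 cm⁴
  bottom flange (beyond web): d = -14.4 cm → contributes +2696.8 cm⁴
Total I = 6883.1 cm⁴.

I_xx ≈ 6880 cm⁴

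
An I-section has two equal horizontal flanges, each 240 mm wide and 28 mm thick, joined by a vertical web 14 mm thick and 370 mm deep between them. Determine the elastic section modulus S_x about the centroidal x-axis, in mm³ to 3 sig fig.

S_x ≈ 2.78 × 10⁶ mm³

Break the section into simple shapes (no overlaps), measuring from the bottom-left corner of the bounding box.
Bottom flange: 240 × 28, A = 6 720 mm², y = 14 mm, Ī = 439 040 mm⁴.
Web: 14 × 370, A = 5 180 mm², y = 213 mm, Ī = 59 095 167 mm⁴.
Top flange: 240 × 28, A = 6 720 mm², y = 412 mm, Ī = 439 040 mm⁴.
By symmetry the centroid is at mid-height, ȳ = 213 mm.
Transfer each piece to the centroidal x-axis using Ī + A·d² with d = y − 213:
  bottom flange: d = -199 mm → contributes +266 557 760 mm⁴
  web: d = 0 mm → contributes +59 095 167 mm⁴
  top flange: d = 199 mm → contributes +266 557 760 mm⁴
Total I = 592 210 687 mm⁴.
Extreme fibre distance c = 213 mm; S = I/c = 2 780 332 mm³.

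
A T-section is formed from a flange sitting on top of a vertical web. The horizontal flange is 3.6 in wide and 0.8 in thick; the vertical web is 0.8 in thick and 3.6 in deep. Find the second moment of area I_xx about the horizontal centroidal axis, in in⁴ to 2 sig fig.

Decompose the section into non-overlapping parts with the origin at the bottom-left of its bounding rectangle.
Flange: 3.6 × 0.8, A = 2.88 in², y = 4 in, Ī = 0.1536 in⁴.
Web: 0.8 × 3.6, A = 2.88 in², y = 1.8 in, Ī = 3.11 in⁴.
Centroid: ȳ = ΣA·y / ΣA = 2.9 in.
Transfer each piece to the horizontal centroidal axis using Ī + A·d² with d = y − 2.9:
  flange: d = 1.1 in → contributes +3.638 in⁴
  web: d = -1.1 in → contributes +6.595 in⁴
Total I = 10.23 in⁴.

I_xx ≈ 10 in⁴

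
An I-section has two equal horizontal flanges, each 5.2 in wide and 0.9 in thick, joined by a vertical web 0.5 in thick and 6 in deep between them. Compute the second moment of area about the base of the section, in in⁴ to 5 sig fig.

I_base ≈ 309.03 in⁴

Split into non-overlapping primitives; take the origin at the lower-left of the bounding box.
Bottom flange: 5.2 × 0.9, A = 4.68 in², y = 0.45 in, Ī = 0.3159 in⁴.
Web: 0.5 × 6, A = 3 in², y = 3.9 in, Ī = 9 in⁴.
Top flange: 5.2 × 0.9, A = 4.68 in², y = 7.35 in, Ī = 0.3159 in⁴.
Transfer each piece to a horizontal axis along the bottom face using Ī + A·d² with d = y − 0:
  bottom flange: d = 0.45 in → contributes +1.2636 in⁴
  web: d = 3.9 in → contributes +54.63 in⁴
  top flange: d = 7.35 in → contributes +253.1412 in⁴
Total I = 309.0348 in⁴.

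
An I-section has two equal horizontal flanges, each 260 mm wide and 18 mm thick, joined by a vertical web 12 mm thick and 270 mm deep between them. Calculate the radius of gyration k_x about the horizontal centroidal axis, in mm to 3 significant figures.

k_x ≈ 130 mm

Decompose the section into non-overlapping parts with the origin at the bottom-left of its bounding rectangle.
Bottom flange: 260 × 18, A = 4 680 mm², y = 9 mm, Ī = 126 360 mm⁴.
Web: 12 × 270, A = 3 240 mm², y = 153 mm, Ī = 19 683 000 mm⁴.
Top flange: 260 × 18, A = 4 680 mm², y = 297 mm, Ī = 126 360 mm⁴.
By symmetry the centroid is at mid-height, ȳ = 153 mm.
Transfer each piece to the horizontal centroidal axis using Ī + A·d² with d = y − 153:
  bottom flange: d = -144 mm → contributes +97 170 840 mm⁴
  web: d = 0 mm → contributes +19 683 000 mm⁴
  top flange: d = 144 mm → contributes +97 170 840 mm⁴
Total I = 214 024 680 mm⁴.
Radius of gyration: k = √(I/A) = √(214 024 680 / 12 600) = 130.33 mm.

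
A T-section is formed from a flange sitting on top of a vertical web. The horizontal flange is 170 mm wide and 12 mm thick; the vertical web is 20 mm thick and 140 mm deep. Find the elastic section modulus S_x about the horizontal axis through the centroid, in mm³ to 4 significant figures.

S_x ≈ 1.119 × 10⁵ mm³

Break the section into simple shapes (no overlaps), measuring from the bottom-left corner of the bounding box.
Flange: 170 × 12, A = 2 040 mm², y = 146 mm, Ī = 24 480 mm⁴.
Web: 20 × 140, A = 2 800 mm², y = 70 mm, Ī = 4 573 333 mm⁴.
Centroid: ȳ = ΣA·y / ΣA = 102.033 mm.
Transfer each piece to the horizontal axis through the centroid using Ī + A·d² with d = y − 102.033:
  flange: d = 43.9669 mm → contributes +3 967 988 mm⁴
  web: d = -32.0331 mm → contributes +7 446 460 mm⁴
Total I = 11 414 448 mm⁴.
Extreme fibre distance c = 102.033 mm; S = I/c = 111 870 mm³.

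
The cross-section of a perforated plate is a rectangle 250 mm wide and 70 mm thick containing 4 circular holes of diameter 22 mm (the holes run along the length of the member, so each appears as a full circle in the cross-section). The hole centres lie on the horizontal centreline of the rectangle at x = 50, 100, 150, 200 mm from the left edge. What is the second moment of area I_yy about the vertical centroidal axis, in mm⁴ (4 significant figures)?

I_yy ≈ 8.635 × 10⁷ mm⁴

Break the section into simple shapes (no overlaps), measuring from the bottom-left corner of the bounding box.
Plate: 250 × 70, A = 17 500 mm², x = 125 mm, Ī = 91 145 833 mm⁴.
Hole 1 (subtracted): ⌀22, A = 380.133 mm², x = 50 mm, Ī = 11 499 mm⁴.
Hole 2 (subtracted): ⌀22, A = 380.133 mm², x = 100 mm, Ī = 11 499 mm⁴.
Hole 3 (subtracted): ⌀22, A = 380.133 mm², x = 150 mm, Ī = 11 499 mm⁴.
Hole 4 (subtracted): ⌀22, A = 380.133 mm², x = 200 mm, Ī = 11 499 mm⁴.
By symmetry the centroid is at mid-width, x̄ = 125 mm.
Transfer each piece to the vertical centroidal axis using Ī + A·d² with d = x − 125:
  plate: d = 0 mm → contributes +91 145 833 mm⁴
  hole 1: d = -75 mm → contributes −2 149 746 mm⁴
  hole 2: d = -25 mm → contributes −249 082 mm⁴
  hole 3: d = 25 mm → contributes −249 082 mm⁴
  hole 4: d = 75 mm → contributes −2 149 746 mm⁴
Total I = 86 348 178 mm⁴.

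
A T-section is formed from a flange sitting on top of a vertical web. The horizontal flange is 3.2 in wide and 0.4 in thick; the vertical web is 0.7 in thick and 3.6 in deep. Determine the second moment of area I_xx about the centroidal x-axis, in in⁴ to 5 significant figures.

Break the section into simple shapes (no overlaps), measuring from the bottom-left corner of the bounding box.
Flange: 3.2 × 0.4, A = 1.28 in², y = 3.8 in, Ī = 0.01706667 in⁴.
Web: 0.7 × 3.6, A = 2.52 in², y = 1.8 in, Ī = 2.7216 in⁴.
Centroid: ȳ = ΣA·y / ΣA = 2.473684 in.
Transfer each piece to the centroidal x-axis using Ī + A·d² with d = y − 2.473684:
  flange: d = 1.326316 in → contributes +2.268732 in⁴
  web: d = -0.6736842 in → contributes +3.865303 in⁴
Total I = 6.134035 in⁴.

I_xx ≈ 6.1340 in⁴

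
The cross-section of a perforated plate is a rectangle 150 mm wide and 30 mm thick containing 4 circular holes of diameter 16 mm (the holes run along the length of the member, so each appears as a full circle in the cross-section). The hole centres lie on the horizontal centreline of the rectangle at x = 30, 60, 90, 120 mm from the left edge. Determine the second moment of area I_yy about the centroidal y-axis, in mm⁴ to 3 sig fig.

I_yy ≈ 7.52 × 10⁶ mm⁴

Decompose the section into non-overlapping parts with the origin at the bottom-left of its bounding rectangle.
Plate: 150 × 30, A = 4 500 mm², x = 75 mm, Ī = 8 437 500 mm⁴.
Hole 1 (subtracted): ⌀16, A = 201.06 mm², x = 30 mm, Ī = 3 217 mm⁴.
Hole 2 (subtracted): ⌀16, A = 201.06 mm², x = 60 mm, Ī = 3 217 mm⁴.
Hole 3 (subtracted): ⌀16, A = 201.06 mm², x = 90 mm, Ī = 3 217 mm⁴.
Hole 4 (subtracted): ⌀16, A = 201.06 mm², x = 120 mm, Ī = 3 217 mm⁴.
By symmetry the centroid is at mid-width, x̄ = 75 mm.
Transfer each piece to the centroidal y-axis using Ī + A·d² with d = x − 75:
  plate: d = 0 mm → contributes +8 437 500 mm⁴
  hole 1: d = -45 mm → contributes −410 367 mm⁴
  hole 2: d = -15 mm → contributes −48 456 mm⁴
  hole 3: d = 15 mm → contributes −48 456 mm⁴
  hole 4: d = 45 mm → contributes −410 367 mm⁴
Total I = 7 519 853 mm⁴.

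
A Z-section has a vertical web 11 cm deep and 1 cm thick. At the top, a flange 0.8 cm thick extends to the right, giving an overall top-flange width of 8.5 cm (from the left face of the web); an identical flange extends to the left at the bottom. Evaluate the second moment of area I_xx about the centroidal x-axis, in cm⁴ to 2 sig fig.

I_xx ≈ 420 cm⁴

Split into non-overlapping primitives; take the origin at the lower-left of the bounding box.
Web: 1 × 11, A = 11 cm², y = 5.5 cm, Ī = 110.9 cm⁴.
Top flange (beyond web): 7.5 × 0.8, A = 6 cm², y = 10.6 cm, Ī = 0.32 cm⁴.
Bottom flange (beyond web): 7.5 × 0.8, A = 6 cm², y = 0.4 cm, Ī = 0.32 cm⁴.
Centroid: ȳ = ΣA·y / ΣA = 5.5 cm.
Transfer each piece to the centroidal x-axis using Ī + A·d² with d = y − 5.5:
  web: d = 0 cm → contributes +110.9 cm⁴
  top flange (beyond web): d = 5.1 cm → contributes +156.4 cm⁴
  bottom flange (beyond web): d = -5.1 cm → contributes +156.4 cm⁴
Total I = 423.7 cm⁴.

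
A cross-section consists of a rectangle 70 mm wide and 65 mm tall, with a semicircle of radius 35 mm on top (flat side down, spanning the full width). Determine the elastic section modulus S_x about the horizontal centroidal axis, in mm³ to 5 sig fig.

Split into non-overlapping primitives; take the origin at the lower-left of the bounding box.
Rectangular body: 70 × 65, A = 4 550 mm², y = 32.5 mm, Ī = 1 601 979 mm⁴.
Semicircular cap: semicircle r = 35, A = 1924.226 mm², y = 79.85446 mm, Ī = 164 704 mm⁴.
Centroid: ȳ = ΣA·y / ΣA = 46.57437 mm.
Transfer each piece to the horizontal centroidal axis using Ī + A·d² with d = y − 46.57437:
  rectangular body: d = -14.07437 mm → contributes +2 503 279 mm⁴
  semicircular cap: d = 33.28009 mm → contributes +2 295 908 mm⁴
Total I = 4 799 187 mm⁴.
Extreme fibre distance c = 53.42563 mm; S = I/c = 89829.3 mm³.

S_x ≈ 8.9829 × 10⁴ mm³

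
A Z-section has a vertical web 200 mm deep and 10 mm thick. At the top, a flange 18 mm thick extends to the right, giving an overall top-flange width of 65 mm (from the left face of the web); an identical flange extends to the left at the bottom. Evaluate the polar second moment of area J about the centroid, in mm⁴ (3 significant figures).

J ≈ 2.57 × 10⁷ mm⁴

Treat the section as a set of non-overlapping primitives; coordinates are from the bounding-box lower-left.
Web: 10 × 200, A = 2 000 mm², y = 100 mm, Ī = 6 666 667 mm⁴.
Top flange (beyond web): 55 × 18, A = 990 mm², y = 191 mm, Ī = 26 730 mm⁴.
Bottom flange (beyond web): 55 × 18, A = 990 mm², y = 9 mm, Ī = 26 730 mm⁴.
Centroid: ȳ = ΣA·y / ΣA = 100 mm.
Transfer each piece to the centroidal x-axis using Ī + A·d² with d = y − 100:
  web: d = 0 mm → contributes +6 666 667 mm⁴
  top flange (beyond web): d = 91 mm → contributes +8 224 920 mm⁴
  bottom flange (beyond web): d = -91 mm → contributes +8 224 920 mm⁴
Total I = 23 116 507 mm⁴.
For the y-axis: x̄ = 60 mm.
Repeating about the centroidal y-axis gives I_y = 2 607 167 mm⁴.
Polar second moment: J = I_x + I_y = 25 723 673 mm⁴.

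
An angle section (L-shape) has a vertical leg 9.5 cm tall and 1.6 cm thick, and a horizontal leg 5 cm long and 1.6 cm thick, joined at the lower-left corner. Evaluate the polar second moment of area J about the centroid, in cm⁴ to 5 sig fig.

Break the section into simple shapes (no overlaps), measuring from the bottom-left corner of the bounding box.
Vertical leg: 1.6 × 9.5, A = 15.2 cm², y = 4.75 cm, Ī = 114.3167 cm⁴.
Horizontal leg (remainder): 3.4 × 1.6, A = 5.44 cm², y = 0.8 cm, Ī = 1.160533 cm⁴.
Centroid: ȳ = ΣA·y / ΣA = 3.708915 cm.
Transfer each piece to the centroidal x-axis using Ī + A·d² with d = y − 3.708915:
  vertical leg: d = 1.041085 cm → contributes +130.7913 cm⁴
  horizontal leg (remainder): d = -2.908915 cm → contributes +47.19264 cm⁴
Total I = 177.984 cm⁴.
For the y-axis: x̄ = 1.458915 cm.
Repeating about the centroidal y-axis gives I_y = 33.52196 cm⁴.
Polar second moment: J = I_x + I_y = 211.5059 cm⁴.

J ≈ 211.51 cm⁴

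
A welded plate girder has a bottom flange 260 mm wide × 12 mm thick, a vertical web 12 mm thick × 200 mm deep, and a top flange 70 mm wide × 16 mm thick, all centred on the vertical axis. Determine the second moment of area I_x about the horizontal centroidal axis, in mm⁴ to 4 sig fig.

I_x ≈ 4.955 × 10⁷ mm⁴

Treat the section as a set of non-overlapping primitives; coordinates are from the bounding-box lower-left.
Bottom plate: 260 × 12, A = 3 120 mm², y = 6 mm, Ī = 37 440 mm⁴.
Web plate: 12 × 200, A = 2 400 mm², y = 112 mm, Ī = 8 000 000 mm⁴.
Top plate: 70 × 16, A = 1 120 mm², y = 220 mm, Ī = 23893.3 mm⁴.
Centroid: ȳ = ΣA·y / ΣA = 80.4096 mm.
Transfer each piece to the horizontal centroidal axis using Ī + A·d² with d = y − 80.4096:
  bottom plate: d = -74.4096 mm → contributes +17 312 238 mm⁴
  web plate: d = 31.5904 mm → contributes +10 395 082 mm⁴
  top plate: d = 139.59 mm → contributes +21 847 619 mm⁴
Total I = 49 554 939 mm⁴.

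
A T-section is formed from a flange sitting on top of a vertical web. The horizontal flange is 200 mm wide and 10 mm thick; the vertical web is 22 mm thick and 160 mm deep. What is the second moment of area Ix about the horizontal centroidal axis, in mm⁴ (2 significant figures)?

Treat the section as a set of non-overlapping primitives; coordinates are from the bounding-box lower-left.
Flange: 200 × 10, A = 2 000 mm², y = 165 mm, Ī = 16 667 mm⁴.
Web: 22 × 160, A = 3 520 mm², y = 80 mm, Ī = 7 509 333 mm⁴.
Centroid: ȳ = ΣA·y / ΣA = 110.8 mm.
Transfer each piece to the horizontal centroidal axis using Ī + A·d² with d = y − 110.8:
  flange: d = 54.2 mm → contributes +5 892 575 mm⁴
  web: d = -30.8 mm → contributes +10 847 918 mm⁴
Total I = 16 740 493 mm⁴.

Ix ≈ 1.7 × 10⁷ mm⁴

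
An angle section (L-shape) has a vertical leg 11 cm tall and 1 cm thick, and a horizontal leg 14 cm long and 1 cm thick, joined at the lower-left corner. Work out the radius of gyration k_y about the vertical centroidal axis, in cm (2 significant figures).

Split into non-overlapping primitives; take the origin at the lower-left of the bounding box.
Vertical leg: 1 × 11, A = 11 cm², x = 0.5 cm, Ī = 0.9167 cm⁴.
Horizontal leg (remainder): 13 × 1, A = 13 cm², x = 7.5 cm, Ī = 183.1 cm⁴.
Centroid: x̄ = ΣA·x / ΣA = 4.292 cm.
Transfer each piece to the vertical centroidal axis using Ī + A·d² with d = x − 4.292:
  vertical leg: d = -3.792 cm → contributes +159.1 cm⁴
  horizontal leg (remainder): d = 3.208 cm → contributes +316.9 cm⁴
Total I = 476 cm⁴.
Radius of gyration: k = √(I/A) = √(476 / 24) = 4.453 cm.

k_y ≈ 4.5 cm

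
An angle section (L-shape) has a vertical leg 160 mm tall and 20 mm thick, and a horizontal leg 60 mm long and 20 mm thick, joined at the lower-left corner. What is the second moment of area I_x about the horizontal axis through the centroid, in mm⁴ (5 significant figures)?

Split into non-overlapping primitives; take the origin at the lower-left of the bounding box.
Vertical leg: 20 × 160, A = 3 200 mm², y = 80 mm, Ī = 6 826 667 mm⁴.
Horizontal leg (remainder): 40 × 20, A = 800 mm², y = 10 mm, Ī = 26666.67 mm⁴.
Centroid: ȳ = ΣA·y / ΣA = 66 mm.
Transfer each piece to the horizontal axis through the centroid using Ī + A·d² with d = y − 66:
  vertical leg: d = 14 mm → contributes +7 453 867 mm⁴
  horizontal leg (remainder): d = -56 mm → contributes +2 535 467 mm⁴
Total I = 9 989 333 mm⁴.

I_x ≈ 9.9893 × 10⁶ mm⁴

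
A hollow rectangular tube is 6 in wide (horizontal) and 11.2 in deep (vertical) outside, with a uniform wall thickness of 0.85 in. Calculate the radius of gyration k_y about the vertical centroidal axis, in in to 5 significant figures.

k_y ≈ 2.2939 in

Break the section into simple shapes (no overlaps), measuring from the bottom-left corner of the bounding box.
Outer rectangle: 6 × 11.2, A = 67.2 in², x = 3 in, Ī = 201.6 in⁴.
Inner void (subtracted): 4.3 × 9.5, A = 40.85 in², x = 3 in, Ī = 62.94304 in⁴.
By symmetry the centroid is at mid-width, x̄ = 3 in.
All pieces are centred on the vertical centroidal axis, so I = ΣĪ (holes subtracted) = 138.657 in⁴.
Radius of gyration: k = √(I/A) = √(138.657 / 26.35) = 2.293932 in.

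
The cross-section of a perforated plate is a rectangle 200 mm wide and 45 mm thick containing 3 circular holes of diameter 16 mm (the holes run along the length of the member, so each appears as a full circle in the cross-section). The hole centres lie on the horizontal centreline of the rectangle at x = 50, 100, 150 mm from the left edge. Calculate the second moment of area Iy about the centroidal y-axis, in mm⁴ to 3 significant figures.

Break the section into simple shapes (no overlaps), measuring from the bottom-left corner of the bounding box.
Plate: 200 × 45, A = 9 000 mm², x = 100 mm, Ī = 30 000 000 mm⁴.
Hole 1 (subtracted): ⌀16, A = 201.06 mm², x = 50 mm, Ī = 3 217 mm⁴.
Hole 2 (subtracted): ⌀16, A = 201.06 mm², x = 100 mm, Ī = 3 217 mm⁴.
Hole 3 (subtracted): ⌀16, A = 201.06 mm², x = 150 mm, Ī = 3 217 mm⁴.
By symmetry the centroid is at mid-width, x̄ = 100 mm.
Transfer each piece to the centroidal y-axis using Ī + A·d² with d = x − 100:
  plate: d = 0 mm → contributes +30 000 000 mm⁴
  hole 1: d = -50 mm → contributes −505 872 mm⁴
  hole 2: d = 0 mm → contributes −3 217 mm⁴
  hole 3: d = 50 mm → contributes −505 872 mm⁴
Total I = 28 985 039 mm⁴.

Iy ≈ 2.90 × 10⁷ mm⁴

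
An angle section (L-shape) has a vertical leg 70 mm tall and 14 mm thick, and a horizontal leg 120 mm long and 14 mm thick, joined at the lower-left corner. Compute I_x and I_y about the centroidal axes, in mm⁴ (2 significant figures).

Split into non-overlapping primitives; take the origin at the lower-left of the bounding box.
Vertical leg: 14 × 70, A = 980 mm², y = 35 mm, Ī = 400 167 mm⁴.
Horizontal leg (remainder): 106 × 14, A = 1 484 mm², y = 7 mm, Ī = 24 239 mm⁴.
Centroid: ȳ = ΣA·y / ΣA = 18.14 mm.
Transfer each piece to the centroidal x-axis using Ī + A·d² with d = y − 18.14:
  vertical leg: d = 16.86 mm → contributes +678 861 mm⁴
  horizontal leg (remainder): d = -11.14 mm → contributes +208 282 mm⁴
Total I = 887 144 mm⁴.
For the y-axis: x̄ = 43.14 mm.
Repeating about the centroidal y-axis gives I_y = 3 530 344 mm⁴.

I_x ≈ 8.9 × 10⁵ mm⁴, I_y ≈ 3.5 × 10⁶ mm⁴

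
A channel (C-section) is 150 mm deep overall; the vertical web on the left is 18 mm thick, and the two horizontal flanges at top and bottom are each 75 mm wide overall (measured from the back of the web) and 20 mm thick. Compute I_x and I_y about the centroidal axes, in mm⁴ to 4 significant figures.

I_x ≈ 1.477 × 10⁷ mm⁴, I_y ≈ 2.429 × 10⁶ mm⁴

Split into non-overlapping primitives; take the origin at the lower-left of the bounding box.
Web: 18 × 150, A = 2 700 mm², y = 75 mm, Ī = 5 062 500 mm⁴.
Top flange (beyond web): 57 × 20, A = 1 140 mm², y = 140 mm, Ī = 38 000 mm⁴.
Bottom flange (beyond web): 57 × 20, A = 1 140 mm², y = 10 mm, Ī = 38 000 mm⁴.
By symmetry the centroid is at mid-height, ȳ = 75 mm.
Transfer each piece to the centroidal x-axis using Ī + A·d² with d = y − 75:
  web: d = 0 mm → contributes +5 062 500 mm⁴
  top flange (beyond web): d = 65 mm → contributes +4 854 500 mm⁴
  bottom flange (beyond web): d = -65 mm → contributes +4 854 500 mm⁴
Total I = 14 771 500 mm⁴.
For the y-axis: x̄ = 26.1687 mm.
Repeating about the centroidal y-axis gives I_y = 2 428 538 mm⁴.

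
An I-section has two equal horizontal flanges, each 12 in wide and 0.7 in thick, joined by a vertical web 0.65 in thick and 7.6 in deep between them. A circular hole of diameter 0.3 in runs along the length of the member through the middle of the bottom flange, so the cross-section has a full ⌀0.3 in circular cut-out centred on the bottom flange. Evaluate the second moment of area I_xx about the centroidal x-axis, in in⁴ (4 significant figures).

I_xx ≈ 312.6 in⁴

Break the section into simple shapes (no overlaps), measuring from the bottom-left corner of the bounding box.
Bottom flange: 12 × 0.7, A = 8.4 in², y = 0.35 in, Ī = 0.343 in⁴.
Web: 0.65 × 7.6, A = 4.94 in², y = 4.5 in, Ī = 23.7779 in⁴.
Top flange: 12 × 0.7, A = 8.4 in², y = 8.65 in, Ī = 0.343 in⁴.
Hole (subtracted): ⌀0.3, A = 0.0706858 in², y = 0.35 in, Ī = 0.000397608 in⁴.
Centroid: ȳ = ΣA·y / ΣA = 4.51354 in.
Transfer each piece to the centroidal x-axis using Ī + A·d² with d = y − 4.51354:
  bottom flange: d = -4.16354 in → contributes +145.957 in⁴
  web: d = -0.0135374 in → contributes +23.7788 in⁴
  top flange: d = 4.13646 in → contributes +144.07 in⁴
  hole: d = -4.16354 in → contributes −1.22574 in⁴
Total I = 312.58 in⁴.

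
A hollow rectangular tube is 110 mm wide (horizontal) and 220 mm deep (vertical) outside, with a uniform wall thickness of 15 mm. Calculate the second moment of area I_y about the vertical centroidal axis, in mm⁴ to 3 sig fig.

Decompose the section into non-overlapping parts with the origin at the bottom-left of its bounding rectangle.
Outer rectangle: 110 × 220, A = 24 200 mm², x = 55 mm, Ī = 24 401 667 mm⁴.
Inner void (subtracted): 80 × 190, A = 15 200 mm², x = 55 mm, Ī = 8 106 667 mm⁴.
By symmetry the centroid is at mid-width, x̄ = 55 mm.
All pieces are centred on the vertical centroidal axis, so I = ΣĪ (holes subtracted) = 16 295 000 mm⁴.

I_y ≈ 1.63 × 10⁷ mm⁴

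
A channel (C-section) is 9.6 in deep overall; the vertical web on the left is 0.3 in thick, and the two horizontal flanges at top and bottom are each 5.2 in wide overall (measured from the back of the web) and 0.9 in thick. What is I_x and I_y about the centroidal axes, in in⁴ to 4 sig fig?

I_x ≈ 189.6 in⁴, I_y ≈ 32.35 in⁴

Split into non-overlapping primitives; take the origin at the lower-left of the bounding box.
Web: 0.3 × 9.6, A = 2.88 in², y = 4.8 in, Ī = 22.1184 in⁴.
Top flange (beyond web): 4.9 × 0.9, A = 4.41 in², y = 9.15 in, Ī = 0.297675 in⁴.
Bottom flange (beyond web): 4.9 × 0.9, A = 4.41 in², y = 0.45 in, Ī = 0.297675 in⁴.
By symmetry the centroid is at mid-height, ȳ = 4.8 in.
Transfer each piece to the centroidal x-axis using Ī + A·d² with d = y − 4.8:
  web: d = 0 in → contributes +22.1184 in⁴
  top flange (beyond web): d = 4.35 in → contributes +83.7459 in⁴
  bottom flange (beyond web): d = -4.35 in → contributes +83.7459 in⁴
Total I = 189.61 in⁴.
For the y-axis: x̄ = 2.11 in.
Repeating about the centroidal y-axis gives I_y = 32.3454 in⁴.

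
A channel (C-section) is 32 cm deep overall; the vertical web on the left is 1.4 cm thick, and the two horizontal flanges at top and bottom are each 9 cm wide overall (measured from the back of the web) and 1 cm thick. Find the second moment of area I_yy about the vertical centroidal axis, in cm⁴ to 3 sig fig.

I_yy ≈ 310 cm⁴

Treat the section as a set of non-overlapping primitives; coordinates are from the bounding-box lower-left.
Web: 1.4 × 32, A = 44.8 cm², x = 0.7 cm, Ī = 7.3173 cm⁴.
Top flange (beyond web): 7.6 × 1, A = 7.6 cm², x = 5.2 cm, Ī = 36.581 cm⁴.
Bottom flange (beyond web): 7.6 × 1, A = 7.6 cm², x = 5.2 cm, Ī = 36.581 cm⁴.
Centroid: x̄ = ΣA·x / ΣA = 1.84 cm.
Transfer each piece to the vertical centroidal axis using Ī + A·d² with d = x − 1.84:
  web: d = -1.14 cm → contributes +65.539 cm⁴
  top flange (beyond web): d = 3.36 cm → contributes +122.38 cm⁴
  bottom flange (beyond web): d = 3.36 cm → contributes +122.38 cm⁴
Total I = 310.3 cm⁴.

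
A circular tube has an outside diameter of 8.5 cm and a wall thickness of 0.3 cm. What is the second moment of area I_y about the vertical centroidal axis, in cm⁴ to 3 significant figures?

I_y ≈ 65.0 cm⁴

Treat the section as a set of non-overlapping primitives; coordinates are from the bounding-box lower-left.
Outer circle: ⌀8.5, A = 56.745 cm², x = 4.25 cm, Ī = 256.24 cm⁴.
Bore (subtracted): ⌀7.9, A = 49.017 cm², x = 4.25 cm, Ī = 191.2 cm⁴.
By symmetry the centroid is at mid-width, x̄ = 4.25 cm.
All pieces are centred on the vertical centroidal axis, so I = ΣĪ (holes subtracted) = 65.043 cm⁴.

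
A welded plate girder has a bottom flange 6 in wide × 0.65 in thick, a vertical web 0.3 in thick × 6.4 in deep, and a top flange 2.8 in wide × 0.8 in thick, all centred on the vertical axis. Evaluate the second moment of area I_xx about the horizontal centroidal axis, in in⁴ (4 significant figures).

Treat the section as a set of non-overlapping primitives; coordinates are from the bounding-box lower-left.
Bottom plate: 6 × 0.65, A = 3.9 in², y = 0.325 in, Ī = 0.137313 in⁴.
Web plate: 0.3 × 6.4, A = 1.92 in², y = 3.85 in, Ī = 6.5536 in⁴.
Top plate: 2.8 × 0.8, A = 2.24 in², y = 7.45 in, Ī = 0.119467 in⁴.
Centroid: ȳ = ΣA·y / ΣA = 3.14485 in.
Transfer each piece to the horizontal centroidal axis using Ī + A·d² with d = y − 3.14485:
  bottom plate: d = -2.81985 in → contributes +31.1484 in⁴
  web plate: d = 0.705149 in → contributes +7.50829 in⁴
  top plate: d = 4.30515 in → contributes +41.6363 in⁴
Total I = 80.293 in⁴.

I_xx ≈ 80.29 in⁴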